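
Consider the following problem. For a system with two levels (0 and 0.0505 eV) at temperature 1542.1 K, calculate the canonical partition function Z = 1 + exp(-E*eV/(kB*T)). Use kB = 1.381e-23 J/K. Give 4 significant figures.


Step 1: Compute beta*E = E*eV/(kB*T) = 0.0505*1.602e-19/(1.381e-23*1542.1) = 0.3799
Step 2: exp(-beta*E) = exp(-0.3799) = 0.6839
Step 3: Z = 1 + 0.6839 = 1.684

1.684


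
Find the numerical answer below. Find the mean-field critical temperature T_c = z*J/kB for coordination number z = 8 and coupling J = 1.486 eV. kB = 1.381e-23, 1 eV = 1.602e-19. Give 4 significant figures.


Step 1: z*J = 8*1.486 = 11.89 eV
Step 2: Convert to Joules: 11.89*1.602e-19 = 1.904e-18 J
Step 3: T_c = 1.904e-18 / 1.381e-23 = 1.379e+05 K

1.379e+05


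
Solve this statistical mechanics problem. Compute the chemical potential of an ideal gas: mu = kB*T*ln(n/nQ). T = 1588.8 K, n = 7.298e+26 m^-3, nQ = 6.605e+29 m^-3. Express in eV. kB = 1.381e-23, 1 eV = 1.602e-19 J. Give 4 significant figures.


Step 1: n/nQ = 7.298e+26/6.605e+29 = 0.001105
Step 2: ln(n/nQ) = -6.808
Step 3: mu = kB*T*ln(n/nQ) = 2.194e-20*-6.808 = -1.494e-19 J
Step 4: Convert to eV: -1.494e-19/1.602e-19 = -0.9324 eV

-0.9324


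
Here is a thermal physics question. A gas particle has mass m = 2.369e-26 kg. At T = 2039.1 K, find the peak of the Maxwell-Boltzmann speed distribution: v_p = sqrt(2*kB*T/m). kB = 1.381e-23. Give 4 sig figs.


Step 1: Numerator = 2*kB*T = 2*1.381e-23*2039.1 = 5.632e-20
Step 2: Ratio = 5.632e-20 / 2.369e-26 = 2.377e+06
Step 3: v_p = sqrt(2.377e+06) = 1542 m/s

1542


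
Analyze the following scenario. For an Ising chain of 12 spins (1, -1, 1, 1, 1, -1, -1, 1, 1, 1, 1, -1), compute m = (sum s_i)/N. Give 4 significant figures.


Step 1: Count up spins (+1): 8, down spins (-1): 4
Step 2: Total magnetization M = 8 - 4 = 4
Step 3: m = M/N = 4/12 = 0.3333

0.3333


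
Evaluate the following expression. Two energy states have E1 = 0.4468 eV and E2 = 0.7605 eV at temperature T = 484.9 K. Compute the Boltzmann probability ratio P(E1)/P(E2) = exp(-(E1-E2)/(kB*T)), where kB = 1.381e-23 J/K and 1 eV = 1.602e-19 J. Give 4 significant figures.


Step 1: Compute energy difference dE = E1 - E2 = 0.4468 - 0.7605 = -0.3137 eV
Step 2: Convert to Joules: dE_J = -0.3137 * 1.602e-19 = -5.025e-20 J
Step 3: Compute exponent = -dE_J / (kB * T) = -(-5.025e-20) / (1.381e-23 * 484.9) = 7.505
Step 4: P(E1)/P(E2) = exp(7.505) = 1816

1816


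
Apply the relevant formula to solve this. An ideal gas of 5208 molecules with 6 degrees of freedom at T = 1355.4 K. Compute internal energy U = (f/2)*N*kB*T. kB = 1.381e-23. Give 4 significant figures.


Step 1: f/2 = 6/2 = 3.0
Step 2: N*kB*T = 5208*1.381e-23*1355.4 = 9.748e-17
Step 3: U = 3.0 * 9.748e-17 = 2.925e-16 J

2.925e-16


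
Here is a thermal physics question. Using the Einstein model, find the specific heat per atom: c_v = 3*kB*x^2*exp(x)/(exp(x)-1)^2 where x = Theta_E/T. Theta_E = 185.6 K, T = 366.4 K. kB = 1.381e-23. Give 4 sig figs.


Step 1: x = Theta_E/T = 185.6/366.4 = 0.5066
Step 2: x^2 = 0.2566
Step 3: exp(x) = 1.66
Step 4: c_v = 3*1.381e-23*0.2566*1.66/(1.66-1)^2 = 4.056e-23

4.056e-23


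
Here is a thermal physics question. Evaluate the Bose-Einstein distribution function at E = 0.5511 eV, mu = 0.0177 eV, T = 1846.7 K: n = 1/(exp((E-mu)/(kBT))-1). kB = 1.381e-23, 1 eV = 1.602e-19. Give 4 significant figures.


Step 1: (E - mu) = 0.5334 eV
Step 2: x = (E-mu)*eV/(kB*T) = 0.5334*1.602e-19/(1.381e-23*1846.7) = 3.351
Step 3: exp(x) = 28.52
Step 4: n = 1/(exp(x)-1) = 0.03634

0.03634


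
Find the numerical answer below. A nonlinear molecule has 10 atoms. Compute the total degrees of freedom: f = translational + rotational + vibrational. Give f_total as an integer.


Step 1: Translational DOF = 3
Step 2: Rotational DOF (nonlinear) = 3
Step 3: Vibrational DOF = 3*10 - 6 = 24
Step 4: Total = 3 + 3 + 24 = 30

30


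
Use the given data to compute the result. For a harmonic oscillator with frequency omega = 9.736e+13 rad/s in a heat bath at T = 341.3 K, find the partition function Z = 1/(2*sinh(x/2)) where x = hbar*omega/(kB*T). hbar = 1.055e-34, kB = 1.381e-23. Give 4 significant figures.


Step 1: Compute x = hbar*omega/(kB*T) = 1.055e-34*9.736e+13/(1.381e-23*341.3) = 2.179
Step 2: x/2 = 1.09
Step 3: sinh(x/2) = 1.318
Step 4: Z = 1/(2*1.318) = 0.3792

0.3792


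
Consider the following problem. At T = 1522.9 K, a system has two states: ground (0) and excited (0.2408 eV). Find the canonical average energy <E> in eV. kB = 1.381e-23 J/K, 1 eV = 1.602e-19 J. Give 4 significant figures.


Step 1: beta*E = 0.2408*1.602e-19/(1.381e-23*1522.9) = 1.834
Step 2: exp(-beta*E) = 0.1597
Step 3: <E> = 0.2408*0.1597/(1+0.1597) = 0.03317 eV

0.03317


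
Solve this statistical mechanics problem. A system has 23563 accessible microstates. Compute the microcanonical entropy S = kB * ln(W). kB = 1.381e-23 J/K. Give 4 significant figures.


Step 1: ln(W) = ln(23563) = 10.07
Step 2: S = kB * ln(W) = 1.381e-23 * 10.07
Step 3: S = 1.39e-22 J/K

1.39e-22


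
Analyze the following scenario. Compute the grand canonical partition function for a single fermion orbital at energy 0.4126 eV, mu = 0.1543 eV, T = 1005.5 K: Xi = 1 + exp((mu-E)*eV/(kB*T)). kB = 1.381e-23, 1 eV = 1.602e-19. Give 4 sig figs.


Step 1: (mu - E) = 0.1543 - 0.4126 = -0.2583 eV
Step 2: x = (mu-E)*eV/(kB*T) = -0.2583*1.602e-19/(1.381e-23*1005.5) = -2.98
Step 3: exp(x) = 0.05079
Step 4: Xi = 1 + 0.05079 = 1.051

1.051


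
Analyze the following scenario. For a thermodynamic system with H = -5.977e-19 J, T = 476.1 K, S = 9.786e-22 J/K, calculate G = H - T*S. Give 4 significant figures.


Step 1: T*S = 476.1 * 9.786e-22 = 4.659e-19 J
Step 2: G = H - T*S = -5.977e-19 - 4.659e-19
Step 3: G = -1.064e-18 J

-1.064e-18


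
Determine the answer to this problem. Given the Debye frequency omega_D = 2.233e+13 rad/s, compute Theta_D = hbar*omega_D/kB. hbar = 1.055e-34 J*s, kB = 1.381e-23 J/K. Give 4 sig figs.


Step 1: hbar*omega_D = 1.055e-34 * 2.233e+13 = 2.356e-21 J
Step 2: Theta_D = 2.356e-21 / 1.381e-23
Step 3: Theta_D = 170.6 K

170.6


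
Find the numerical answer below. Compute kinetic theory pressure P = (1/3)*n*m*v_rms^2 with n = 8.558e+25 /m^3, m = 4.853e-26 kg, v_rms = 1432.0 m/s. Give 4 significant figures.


Step 1: v_rms^2 = 1432.0^2 = 2.051e+06
Step 2: n*m = 8.558e+25*4.853e-26 = 4.153
Step 3: P = (1/3)*4.153*2.051e+06 = 2.839e+06 Pa

2.839e+06


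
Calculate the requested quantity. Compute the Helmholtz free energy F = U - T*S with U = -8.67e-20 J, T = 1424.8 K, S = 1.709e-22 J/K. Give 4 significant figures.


Step 1: T*S = 1424.8 * 1.709e-22 = 2.435e-19 J
Step 2: F = U - T*S = -8.67e-20 - 2.435e-19
Step 3: F = -3.302e-19 J

-3.302e-19


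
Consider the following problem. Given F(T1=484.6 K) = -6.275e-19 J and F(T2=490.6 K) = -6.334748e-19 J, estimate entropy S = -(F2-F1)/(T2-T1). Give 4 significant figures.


Step 1: dF = F2 - F1 = -6.334748e-19 - (-6.275e-19) = -5.9748e-21 J
Step 2: dT = T2 - T1 = 490.6 - 484.6 = 6 K
Step 3: S = -dF/dT = -(-5.9748e-21)/6 = 9.958e-22 J/K

9.958e-22


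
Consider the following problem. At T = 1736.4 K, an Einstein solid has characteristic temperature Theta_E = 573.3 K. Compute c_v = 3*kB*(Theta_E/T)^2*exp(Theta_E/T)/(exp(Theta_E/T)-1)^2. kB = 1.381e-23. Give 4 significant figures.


Step 1: x = Theta_E/T = 573.3/1736.4 = 0.3302
Step 2: x^2 = 0.109
Step 3: exp(x) = 1.391
Step 4: c_v = 3*1.381e-23*0.109*1.391/(1.391-1)^2 = 4.106e-23

4.106e-23


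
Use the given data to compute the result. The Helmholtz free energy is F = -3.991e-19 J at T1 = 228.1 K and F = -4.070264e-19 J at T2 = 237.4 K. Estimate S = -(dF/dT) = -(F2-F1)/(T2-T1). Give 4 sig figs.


Step 1: dF = F2 - F1 = -4.070264e-19 - (-3.991e-19) = -7.9264e-21 J
Step 2: dT = T2 - T1 = 237.4 - 228.1 = 9.3 K
Step 3: S = -dF/dT = -(-7.9264e-21)/9.3 = 8.523e-22 J/K

8.523e-22


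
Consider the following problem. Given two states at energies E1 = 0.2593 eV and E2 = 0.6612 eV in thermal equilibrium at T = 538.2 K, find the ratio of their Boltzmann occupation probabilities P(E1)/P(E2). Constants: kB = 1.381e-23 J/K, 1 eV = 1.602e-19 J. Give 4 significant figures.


Step 1: Compute energy difference dE = E1 - E2 = 0.2593 - 0.6612 = -0.4019 eV
Step 2: Convert to Joules: dE_J = -0.4019 * 1.602e-19 = -6.438e-20 J
Step 3: Compute exponent = -dE_J / (kB * T) = -(-6.438e-20) / (1.381e-23 * 538.2) = 8.662
Step 4: P(E1)/P(E2) = exp(8.662) = 5782

5782


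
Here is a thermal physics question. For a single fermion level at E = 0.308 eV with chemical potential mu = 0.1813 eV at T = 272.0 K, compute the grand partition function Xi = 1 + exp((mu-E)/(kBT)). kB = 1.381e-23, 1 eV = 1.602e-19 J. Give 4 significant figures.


Step 1: (mu - E) = 0.1813 - 0.308 = -0.1267 eV
Step 2: x = (mu-E)*eV/(kB*T) = -0.1267*1.602e-19/(1.381e-23*272.0) = -5.404
Step 3: exp(x) = 0.004501
Step 4: Xi = 1 + 0.004501 = 1.005

1.005


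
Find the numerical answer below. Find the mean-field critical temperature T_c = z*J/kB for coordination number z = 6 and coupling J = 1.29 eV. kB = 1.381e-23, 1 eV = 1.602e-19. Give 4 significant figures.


Step 1: z*J = 6*1.29 = 7.74 eV
Step 2: Convert to Joules: 7.74*1.602e-19 = 1.24e-18 J
Step 3: T_c = 1.24e-18 / 1.381e-23 = 8.979e+04 K

8.979e+04


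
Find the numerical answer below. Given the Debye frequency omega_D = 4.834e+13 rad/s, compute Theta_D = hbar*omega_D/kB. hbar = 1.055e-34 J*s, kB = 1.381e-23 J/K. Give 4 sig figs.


Step 1: hbar*omega_D = 1.055e-34 * 4.834e+13 = 5.1e-21 J
Step 2: Theta_D = 5.1e-21 / 1.381e-23
Step 3: Theta_D = 369.3 K

369.3


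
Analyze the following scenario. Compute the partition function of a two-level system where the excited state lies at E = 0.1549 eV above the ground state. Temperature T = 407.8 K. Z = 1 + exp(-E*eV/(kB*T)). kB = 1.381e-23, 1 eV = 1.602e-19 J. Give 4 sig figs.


Step 1: Compute beta*E = E*eV/(kB*T) = 0.1549*1.602e-19/(1.381e-23*407.8) = 4.406
Step 2: exp(-beta*E) = exp(-4.406) = 0.0122
Step 3: Z = 1 + 0.0122 = 1.012

1.012


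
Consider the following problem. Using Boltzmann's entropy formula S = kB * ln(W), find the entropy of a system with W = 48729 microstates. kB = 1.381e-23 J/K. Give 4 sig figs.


Step 1: ln(W) = ln(48729) = 10.79
Step 2: S = kB * ln(W) = 1.381e-23 * 10.79
Step 3: S = 1.491e-22 J/K

1.491e-22


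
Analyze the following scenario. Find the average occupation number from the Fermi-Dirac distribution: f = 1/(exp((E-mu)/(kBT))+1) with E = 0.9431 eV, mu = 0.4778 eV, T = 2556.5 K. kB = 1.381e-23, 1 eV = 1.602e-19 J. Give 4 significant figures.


Step 1: (E - mu) = 0.9431 - 0.4778 = 0.4653 eV
Step 2: Convert: (E-mu)*eV = 7.454e-20 J
Step 3: x = (E-mu)*eV/(kB*T) = 2.111
Step 4: f = 1/(exp(2.111)+1) = 0.108

0.108


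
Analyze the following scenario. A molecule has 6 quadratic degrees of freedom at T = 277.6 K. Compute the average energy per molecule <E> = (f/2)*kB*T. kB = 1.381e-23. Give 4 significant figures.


Step 1: f/2 = 6/2 = 3
Step 2: kB*T = 1.381e-23 * 277.6 = 3.834e-21
Step 3: <E> = 3 * 3.834e-21 = 1.15e-20 J

1.15e-20


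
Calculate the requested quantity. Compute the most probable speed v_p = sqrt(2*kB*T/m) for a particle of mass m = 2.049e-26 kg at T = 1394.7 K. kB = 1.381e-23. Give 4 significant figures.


Step 1: Numerator = 2*kB*T = 2*1.381e-23*1394.7 = 3.852e-20
Step 2: Ratio = 3.852e-20 / 2.049e-26 = 1.88e+06
Step 3: v_p = sqrt(1.88e+06) = 1371 m/s

1371


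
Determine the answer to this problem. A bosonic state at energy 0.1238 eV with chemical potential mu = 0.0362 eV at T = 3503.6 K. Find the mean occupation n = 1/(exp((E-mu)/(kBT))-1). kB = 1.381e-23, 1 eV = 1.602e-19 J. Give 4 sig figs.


Step 1: (E - mu) = 0.0876 eV
Step 2: x = (E-mu)*eV/(kB*T) = 0.0876*1.602e-19/(1.381e-23*3503.6) = 0.29
Step 3: exp(x) = 1.336
Step 4: n = 1/(exp(x)-1) = 2.972

2.972


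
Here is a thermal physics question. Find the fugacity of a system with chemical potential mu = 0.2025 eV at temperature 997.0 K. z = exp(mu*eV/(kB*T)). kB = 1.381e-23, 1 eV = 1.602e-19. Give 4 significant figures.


Step 1: Convert mu to Joules: 0.2025*1.602e-19 = 3.244e-20 J
Step 2: kB*T = 1.381e-23*997.0 = 1.377e-20 J
Step 3: mu/(kB*T) = 2.356
Step 4: z = exp(2.356) = 10.55

10.55


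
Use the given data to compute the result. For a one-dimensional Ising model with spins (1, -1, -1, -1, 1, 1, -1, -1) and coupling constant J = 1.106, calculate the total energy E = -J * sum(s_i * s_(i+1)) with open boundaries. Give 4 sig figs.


Step 1: Nearest-neighbor products: -1, 1, 1, -1, 1, -1, 1
Step 2: Sum of products = 1
Step 3: E = -1.106 * 1 = -1.106

-1.106


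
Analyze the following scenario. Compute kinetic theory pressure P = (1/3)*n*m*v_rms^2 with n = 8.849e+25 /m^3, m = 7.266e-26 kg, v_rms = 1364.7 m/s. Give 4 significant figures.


Step 1: v_rms^2 = 1364.7^2 = 1.862e+06
Step 2: n*m = 8.849e+25*7.266e-26 = 6.43
Step 3: P = (1/3)*6.43*1.862e+06 = 3.992e+06 Pa

3.992e+06


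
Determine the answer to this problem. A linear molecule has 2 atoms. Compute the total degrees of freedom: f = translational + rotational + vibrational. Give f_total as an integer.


Step 1: Translational DOF = 3
Step 2: Rotational DOF (linear) = 2
Step 3: Vibrational DOF = 3*2 - 5 = 1
Step 4: Total = 3 + 2 + 1 = 6

6


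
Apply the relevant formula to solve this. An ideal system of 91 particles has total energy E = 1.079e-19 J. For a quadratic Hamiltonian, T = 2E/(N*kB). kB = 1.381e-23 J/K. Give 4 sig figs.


Step 1: Numerator = 2*E = 2*1.079e-19 = 2.158e-19 J
Step 2: Denominator = N*kB = 91*1.381e-23 = 1.257e-21
Step 3: T = 2.158e-19 / 1.257e-21 = 171.7 K

171.7


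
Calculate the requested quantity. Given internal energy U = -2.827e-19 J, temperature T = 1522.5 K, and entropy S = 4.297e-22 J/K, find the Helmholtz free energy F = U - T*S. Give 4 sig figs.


Step 1: T*S = 1522.5 * 4.297e-22 = 6.542e-19 J
Step 2: F = U - T*S = -2.827e-19 - 6.542e-19
Step 3: F = -9.369e-19 J

-9.369e-19


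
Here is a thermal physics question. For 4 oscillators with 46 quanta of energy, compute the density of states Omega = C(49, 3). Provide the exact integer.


Step 1: Use binomial coefficient C(49, 3)
Step 2: Numerator = 49! / 46!
Step 3: Denominator = 3!
Step 4: Omega = 18424

18424


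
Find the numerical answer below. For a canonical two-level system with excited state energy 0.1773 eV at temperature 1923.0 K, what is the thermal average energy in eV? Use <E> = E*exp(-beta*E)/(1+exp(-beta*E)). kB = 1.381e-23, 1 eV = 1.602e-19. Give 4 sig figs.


Step 1: beta*E = 0.1773*1.602e-19/(1.381e-23*1923.0) = 1.07
Step 2: exp(-beta*E) = 0.3432
Step 3: <E> = 0.1773*0.3432/(1+0.3432) = 0.0453 eV

0.0453


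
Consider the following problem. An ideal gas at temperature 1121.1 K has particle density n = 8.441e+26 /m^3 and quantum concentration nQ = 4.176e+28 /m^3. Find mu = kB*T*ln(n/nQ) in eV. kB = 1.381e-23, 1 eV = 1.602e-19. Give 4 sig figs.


Step 1: n/nQ = 8.441e+26/4.176e+28 = 0.02021
Step 2: ln(n/nQ) = -3.901
Step 3: mu = kB*T*ln(n/nQ) = 1.548e-20*-3.901 = -6.04e-20 J
Step 4: Convert to eV: -6.04e-20/1.602e-19 = -0.377 eV

-0.377


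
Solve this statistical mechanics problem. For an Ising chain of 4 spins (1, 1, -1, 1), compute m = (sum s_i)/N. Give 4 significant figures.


Step 1: Count up spins (+1): 3, down spins (-1): 1
Step 2: Total magnetization M = 3 - 1 = 2
Step 3: m = M/N = 2/4 = 0.5

0.5


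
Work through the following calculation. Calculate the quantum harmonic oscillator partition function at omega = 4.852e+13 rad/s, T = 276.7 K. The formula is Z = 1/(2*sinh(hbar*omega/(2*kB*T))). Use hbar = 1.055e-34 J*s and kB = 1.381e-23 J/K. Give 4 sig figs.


Step 1: Compute x = hbar*omega/(kB*T) = 1.055e-34*4.852e+13/(1.381e-23*276.7) = 1.34
Step 2: x/2 = 0.6698
Step 3: sinh(x/2) = 0.721
Step 4: Z = 1/(2*0.721) = 0.6935

0.6935


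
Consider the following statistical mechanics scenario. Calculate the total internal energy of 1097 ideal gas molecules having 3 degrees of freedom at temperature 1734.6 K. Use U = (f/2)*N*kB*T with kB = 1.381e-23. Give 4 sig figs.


Step 1: f/2 = 3/2 = 1.5
Step 2: N*kB*T = 1097*1.381e-23*1734.6 = 2.628e-17
Step 3: U = 1.5 * 2.628e-17 = 3.942e-17 J

3.942e-17


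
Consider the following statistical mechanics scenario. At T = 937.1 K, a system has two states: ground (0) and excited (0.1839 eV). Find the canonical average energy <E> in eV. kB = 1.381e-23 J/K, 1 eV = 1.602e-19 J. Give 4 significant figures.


Step 1: beta*E = 0.1839*1.602e-19/(1.381e-23*937.1) = 2.276
Step 2: exp(-beta*E) = 0.1026
Step 3: <E> = 0.1839*0.1026/(1+0.1026) = 0.01712 eV

0.01712


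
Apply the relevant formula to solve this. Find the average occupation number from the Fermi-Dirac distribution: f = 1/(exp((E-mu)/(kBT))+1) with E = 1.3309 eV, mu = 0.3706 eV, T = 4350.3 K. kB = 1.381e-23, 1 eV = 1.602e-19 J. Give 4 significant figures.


Step 1: (E - mu) = 1.3309 - 0.3706 = 0.9603 eV
Step 2: Convert: (E-mu)*eV = 1.538e-19 J
Step 3: x = (E-mu)*eV/(kB*T) = 2.561
Step 4: f = 1/(exp(2.561)+1) = 0.07171

0.07171


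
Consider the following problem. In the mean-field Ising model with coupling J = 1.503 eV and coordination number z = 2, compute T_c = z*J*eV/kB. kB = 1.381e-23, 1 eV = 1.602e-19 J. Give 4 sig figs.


Step 1: z*J = 2*1.503 = 3.006 eV
Step 2: Convert to Joules: 3.006*1.602e-19 = 4.816e-19 J
Step 3: T_c = 4.816e-19 / 1.381e-23 = 3.487e+04 K

3.487e+04


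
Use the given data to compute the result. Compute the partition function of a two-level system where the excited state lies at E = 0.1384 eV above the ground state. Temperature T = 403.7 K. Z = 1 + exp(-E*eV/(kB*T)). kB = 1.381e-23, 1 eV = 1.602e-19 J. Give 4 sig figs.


Step 1: Compute beta*E = E*eV/(kB*T) = 0.1384*1.602e-19/(1.381e-23*403.7) = 3.977
Step 2: exp(-beta*E) = exp(-3.977) = 0.01874
Step 3: Z = 1 + 0.01874 = 1.019

1.019


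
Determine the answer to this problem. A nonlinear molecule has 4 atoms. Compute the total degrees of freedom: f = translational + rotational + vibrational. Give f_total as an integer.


Step 1: Translational DOF = 3
Step 2: Rotational DOF (nonlinear) = 3
Step 3: Vibrational DOF = 3*4 - 6 = 6
Step 4: Total = 3 + 3 + 6 = 12

12


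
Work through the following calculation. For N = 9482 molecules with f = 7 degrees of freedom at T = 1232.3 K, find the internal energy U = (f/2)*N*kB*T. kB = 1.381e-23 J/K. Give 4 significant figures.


Step 1: f/2 = 7/2 = 3.5
Step 2: N*kB*T = 9482*1.381e-23*1232.3 = 1.614e-16
Step 3: U = 3.5 * 1.614e-16 = 5.648e-16 J

5.648e-16


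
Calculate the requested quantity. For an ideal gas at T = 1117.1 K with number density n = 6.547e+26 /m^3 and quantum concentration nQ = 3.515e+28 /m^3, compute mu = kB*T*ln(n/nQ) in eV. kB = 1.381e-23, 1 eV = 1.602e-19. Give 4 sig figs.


Step 1: n/nQ = 6.547e+26/3.515e+28 = 0.01863
Step 2: ln(n/nQ) = -3.983
Step 3: mu = kB*T*ln(n/nQ) = 1.543e-20*-3.983 = -6.145e-20 J
Step 4: Convert to eV: -6.145e-20/1.602e-19 = -0.3836 eV

-0.3836


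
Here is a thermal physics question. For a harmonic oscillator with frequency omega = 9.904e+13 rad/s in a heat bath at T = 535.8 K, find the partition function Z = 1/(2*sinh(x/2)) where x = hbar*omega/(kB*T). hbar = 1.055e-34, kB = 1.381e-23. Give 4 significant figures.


Step 1: Compute x = hbar*omega/(kB*T) = 1.055e-34*9.904e+13/(1.381e-23*535.8) = 1.412
Step 2: x/2 = 0.7061
Step 3: sinh(x/2) = 0.7662
Step 4: Z = 1/(2*0.7662) = 0.6526

0.6526


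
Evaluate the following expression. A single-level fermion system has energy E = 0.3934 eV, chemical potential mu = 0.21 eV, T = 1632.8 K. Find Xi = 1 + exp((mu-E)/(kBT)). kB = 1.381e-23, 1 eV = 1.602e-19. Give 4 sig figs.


Step 1: (mu - E) = 0.21 - 0.3934 = -0.1834 eV
Step 2: x = (mu-E)*eV/(kB*T) = -0.1834*1.602e-19/(1.381e-23*1632.8) = -1.303
Step 3: exp(x) = 0.2717
Step 4: Xi = 1 + 0.2717 = 1.272

1.272


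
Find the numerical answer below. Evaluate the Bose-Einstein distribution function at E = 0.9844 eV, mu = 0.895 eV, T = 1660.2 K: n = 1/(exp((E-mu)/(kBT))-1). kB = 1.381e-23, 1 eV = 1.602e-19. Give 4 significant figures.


Step 1: (E - mu) = 0.0894 eV
Step 2: x = (E-mu)*eV/(kB*T) = 0.0894*1.602e-19/(1.381e-23*1660.2) = 0.6247
Step 3: exp(x) = 1.868
Step 4: n = 1/(exp(x)-1) = 1.153

1.153


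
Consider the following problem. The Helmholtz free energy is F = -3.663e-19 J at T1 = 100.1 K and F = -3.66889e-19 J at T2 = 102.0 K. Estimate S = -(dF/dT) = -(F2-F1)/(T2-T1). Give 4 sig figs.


Step 1: dF = F2 - F1 = -3.66889e-19 - (-3.663e-19) = -5.89e-22 J
Step 2: dT = T2 - T1 = 102.0 - 100.1 = 1.9 K
Step 3: S = -dF/dT = -(-5.89e-22)/1.9 = 3.1e-22 J/K

3.1e-22


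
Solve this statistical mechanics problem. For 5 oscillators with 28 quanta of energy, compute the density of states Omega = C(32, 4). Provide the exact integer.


Step 1: Use binomial coefficient C(32, 4)
Step 2: Numerator = 32! / 28!
Step 3: Denominator = 4!
Step 4: Omega = 35960

35960


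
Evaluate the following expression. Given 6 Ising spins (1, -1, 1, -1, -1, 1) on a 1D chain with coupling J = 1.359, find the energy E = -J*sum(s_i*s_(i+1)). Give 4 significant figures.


Step 1: Nearest-neighbor products: -1, -1, -1, 1, -1
Step 2: Sum of products = -3
Step 3: E = -1.359 * -3 = 4.077

4.077


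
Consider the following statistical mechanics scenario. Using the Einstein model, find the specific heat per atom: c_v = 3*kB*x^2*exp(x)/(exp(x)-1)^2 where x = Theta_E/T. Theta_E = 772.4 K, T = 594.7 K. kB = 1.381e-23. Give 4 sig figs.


Step 1: x = Theta_E/T = 772.4/594.7 = 1.299
Step 2: x^2 = 1.687
Step 3: exp(x) = 3.665
Step 4: c_v = 3*1.381e-23*1.687*3.665/(3.665-1)^2 = 3.607e-23

3.607e-23


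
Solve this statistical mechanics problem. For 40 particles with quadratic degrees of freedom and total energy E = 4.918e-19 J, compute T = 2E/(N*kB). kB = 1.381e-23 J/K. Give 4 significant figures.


Step 1: Numerator = 2*E = 2*4.918e-19 = 9.836e-19 J
Step 2: Denominator = N*kB = 40*1.381e-23 = 5.524e-22
Step 3: T = 9.836e-19 / 5.524e-22 = 1781 K

1781


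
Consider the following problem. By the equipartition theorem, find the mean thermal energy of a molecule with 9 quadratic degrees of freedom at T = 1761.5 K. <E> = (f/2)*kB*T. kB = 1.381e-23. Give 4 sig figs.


Step 1: f/2 = 9/2 = 4.5
Step 2: kB*T = 1.381e-23 * 1761.5 = 2.433e-20
Step 3: <E> = 4.5 * 2.433e-20 = 1.095e-19 J

1.095e-19


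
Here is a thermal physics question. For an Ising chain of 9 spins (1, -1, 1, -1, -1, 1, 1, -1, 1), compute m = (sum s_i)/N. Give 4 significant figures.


Step 1: Count up spins (+1): 5, down spins (-1): 4
Step 2: Total magnetization M = 5 - 4 = 1
Step 3: m = M/N = 1/9 = 0.1111

0.1111


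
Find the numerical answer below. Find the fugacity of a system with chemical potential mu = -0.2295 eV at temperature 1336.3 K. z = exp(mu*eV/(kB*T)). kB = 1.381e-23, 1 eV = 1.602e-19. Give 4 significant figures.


Step 1: Convert mu to Joules: -0.2295*1.602e-19 = -3.677e-20 J
Step 2: kB*T = 1.381e-23*1336.3 = 1.845e-20 J
Step 3: mu/(kB*T) = -1.992
Step 4: z = exp(-1.992) = 0.1364

0.1364


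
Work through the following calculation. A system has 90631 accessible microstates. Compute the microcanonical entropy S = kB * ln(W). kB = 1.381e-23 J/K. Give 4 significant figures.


Step 1: ln(W) = ln(90631) = 11.41
Step 2: S = kB * ln(W) = 1.381e-23 * 11.41
Step 3: S = 1.576e-22 J/K

1.576e-22


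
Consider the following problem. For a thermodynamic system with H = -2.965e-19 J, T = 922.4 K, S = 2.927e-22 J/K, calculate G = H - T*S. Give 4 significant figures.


Step 1: T*S = 922.4 * 2.927e-22 = 2.7e-19 J
Step 2: G = H - T*S = -2.965e-19 - 2.7e-19
Step 3: G = -5.665e-19 J

-5.665e-19


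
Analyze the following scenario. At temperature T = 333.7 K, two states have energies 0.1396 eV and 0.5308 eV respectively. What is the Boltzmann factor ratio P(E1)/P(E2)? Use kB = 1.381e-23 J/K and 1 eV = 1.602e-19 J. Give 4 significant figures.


Step 1: Compute energy difference dE = E1 - E2 = 0.1396 - 0.5308 = -0.3912 eV
Step 2: Convert to Joules: dE_J = -0.3912 * 1.602e-19 = -6.267e-20 J
Step 3: Compute exponent = -dE_J / (kB * T) = -(-6.267e-20) / (1.381e-23 * 333.7) = 13.6
Step 4: P(E1)/P(E2) = exp(13.6) = 8.054e+05

8.054e+05


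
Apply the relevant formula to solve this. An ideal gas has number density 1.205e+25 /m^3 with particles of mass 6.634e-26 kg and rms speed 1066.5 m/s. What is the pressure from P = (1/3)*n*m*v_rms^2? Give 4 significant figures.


Step 1: v_rms^2 = 1066.5^2 = 1.137e+06
Step 2: n*m = 1.205e+25*6.634e-26 = 0.7994
Step 3: P = (1/3)*0.7994*1.137e+06 = 3.031e+05 Pa

3.031e+05


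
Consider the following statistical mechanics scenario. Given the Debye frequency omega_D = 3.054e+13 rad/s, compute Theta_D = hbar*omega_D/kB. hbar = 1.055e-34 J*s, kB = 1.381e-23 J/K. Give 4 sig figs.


Step 1: hbar*omega_D = 1.055e-34 * 3.054e+13 = 3.222e-21 J
Step 2: Theta_D = 3.222e-21 / 1.381e-23
Step 3: Theta_D = 233.3 K

233.3


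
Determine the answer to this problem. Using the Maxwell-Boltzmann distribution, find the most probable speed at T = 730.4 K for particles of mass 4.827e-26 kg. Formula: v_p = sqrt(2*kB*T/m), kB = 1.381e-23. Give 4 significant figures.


Step 1: Numerator = 2*kB*T = 2*1.381e-23*730.4 = 2.017e-20
Step 2: Ratio = 2.017e-20 / 4.827e-26 = 4.179e+05
Step 3: v_p = sqrt(4.179e+05) = 646.5 m/s

646.5


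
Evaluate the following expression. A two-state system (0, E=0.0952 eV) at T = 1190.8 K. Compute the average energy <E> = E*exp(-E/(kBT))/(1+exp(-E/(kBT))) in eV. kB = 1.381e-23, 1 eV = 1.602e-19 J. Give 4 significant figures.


Step 1: beta*E = 0.0952*1.602e-19/(1.381e-23*1190.8) = 0.9274
Step 2: exp(-beta*E) = 0.3956
Step 3: <E> = 0.0952*0.3956/(1+0.3956) = 0.02698 eV

0.02698


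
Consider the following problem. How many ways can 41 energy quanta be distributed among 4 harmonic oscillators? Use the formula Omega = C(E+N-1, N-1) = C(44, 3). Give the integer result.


Step 1: Use binomial coefficient C(44, 3)
Step 2: Numerator = 44! / 41!
Step 3: Denominator = 3!
Step 4: Omega = 13244

13244


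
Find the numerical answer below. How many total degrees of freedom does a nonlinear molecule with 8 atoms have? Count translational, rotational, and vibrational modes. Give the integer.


Step 1: Translational DOF = 3
Step 2: Rotational DOF (nonlinear) = 3
Step 3: Vibrational DOF = 3*8 - 6 = 18
Step 4: Total = 3 + 3 + 18 = 24

24


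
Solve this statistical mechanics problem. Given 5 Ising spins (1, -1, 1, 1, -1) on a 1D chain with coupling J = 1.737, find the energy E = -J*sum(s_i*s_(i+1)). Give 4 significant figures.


Step 1: Nearest-neighbor products: -1, -1, 1, -1
Step 2: Sum of products = -2
Step 3: E = -1.737 * -2 = 3.474

3.474


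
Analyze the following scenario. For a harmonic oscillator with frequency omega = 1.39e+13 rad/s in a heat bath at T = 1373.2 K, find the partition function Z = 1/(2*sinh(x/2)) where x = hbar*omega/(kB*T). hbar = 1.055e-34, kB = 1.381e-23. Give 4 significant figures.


Step 1: Compute x = hbar*omega/(kB*T) = 1.055e-34*1.39e+13/(1.381e-23*1373.2) = 0.07733
Step 2: x/2 = 0.03866
Step 3: sinh(x/2) = 0.03867
Step 4: Z = 1/(2*0.03867) = 12.93

12.93


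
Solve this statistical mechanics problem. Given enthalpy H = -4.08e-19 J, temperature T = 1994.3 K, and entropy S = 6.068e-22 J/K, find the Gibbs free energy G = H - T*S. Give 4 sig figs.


Step 1: T*S = 1994.3 * 6.068e-22 = 1.21e-18 J
Step 2: G = H - T*S = -4.08e-19 - 1.21e-18
Step 3: G = -1.618e-18 J

-1.618e-18


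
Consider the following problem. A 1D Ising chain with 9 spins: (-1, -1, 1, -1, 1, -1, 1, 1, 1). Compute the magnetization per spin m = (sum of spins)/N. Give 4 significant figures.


Step 1: Count up spins (+1): 5, down spins (-1): 4
Step 2: Total magnetization M = 5 - 4 = 1
Step 3: m = M/N = 1/9 = 0.1111

0.1111


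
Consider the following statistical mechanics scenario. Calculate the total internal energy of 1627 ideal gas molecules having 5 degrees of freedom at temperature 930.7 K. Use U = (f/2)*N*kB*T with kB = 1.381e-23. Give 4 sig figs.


Step 1: f/2 = 5/2 = 2.5
Step 2: N*kB*T = 1627*1.381e-23*930.7 = 2.091e-17
Step 3: U = 2.5 * 2.091e-17 = 5.228e-17 J

5.228e-17


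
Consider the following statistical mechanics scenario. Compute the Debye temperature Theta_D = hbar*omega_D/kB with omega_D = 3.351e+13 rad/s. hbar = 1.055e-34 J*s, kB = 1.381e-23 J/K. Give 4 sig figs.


Step 1: hbar*omega_D = 1.055e-34 * 3.351e+13 = 3.535e-21 J
Step 2: Theta_D = 3.535e-21 / 1.381e-23
Step 3: Theta_D = 256 K

256


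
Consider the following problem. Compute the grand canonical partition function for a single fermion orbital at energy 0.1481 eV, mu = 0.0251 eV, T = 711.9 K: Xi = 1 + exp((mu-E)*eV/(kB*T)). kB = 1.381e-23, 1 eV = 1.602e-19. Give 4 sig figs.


Step 1: (mu - E) = 0.0251 - 0.1481 = -0.123 eV
Step 2: x = (mu-E)*eV/(kB*T) = -0.123*1.602e-19/(1.381e-23*711.9) = -2.004
Step 3: exp(x) = 0.1348
Step 4: Xi = 1 + 0.1348 = 1.135

1.135


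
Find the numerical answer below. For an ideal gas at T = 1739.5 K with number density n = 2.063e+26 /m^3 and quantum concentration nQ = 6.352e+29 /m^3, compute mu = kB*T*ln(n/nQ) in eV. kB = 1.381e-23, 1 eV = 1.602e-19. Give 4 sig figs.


Step 1: n/nQ = 2.063e+26/6.352e+29 = 0.0003248
Step 2: ln(n/nQ) = -8.032
Step 3: mu = kB*T*ln(n/nQ) = 2.402e-20*-8.032 = -1.93e-19 J
Step 4: Convert to eV: -1.93e-19/1.602e-19 = -1.204 eV

-1.204


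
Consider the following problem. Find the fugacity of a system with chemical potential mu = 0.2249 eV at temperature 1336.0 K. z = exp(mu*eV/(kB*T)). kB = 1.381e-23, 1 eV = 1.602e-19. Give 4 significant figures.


Step 1: Convert mu to Joules: 0.2249*1.602e-19 = 3.603e-20 J
Step 2: kB*T = 1.381e-23*1336.0 = 1.845e-20 J
Step 3: mu/(kB*T) = 1.953
Step 4: z = exp(1.953) = 7.048

7.048


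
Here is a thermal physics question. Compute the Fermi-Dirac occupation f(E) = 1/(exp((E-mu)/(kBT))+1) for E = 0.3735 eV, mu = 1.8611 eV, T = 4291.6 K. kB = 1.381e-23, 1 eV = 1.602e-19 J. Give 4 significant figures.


Step 1: (E - mu) = 0.3735 - 1.8611 = -1.488 eV
Step 2: Convert: (E-mu)*eV = -2.383e-19 J
Step 3: x = (E-mu)*eV/(kB*T) = -4.021
Step 4: f = 1/(exp(-4.021)+1) = 0.9824

0.9824


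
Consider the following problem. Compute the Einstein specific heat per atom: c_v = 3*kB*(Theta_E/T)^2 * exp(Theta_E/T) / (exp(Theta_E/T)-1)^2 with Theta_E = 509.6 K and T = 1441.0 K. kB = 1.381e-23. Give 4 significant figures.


Step 1: x = Theta_E/T = 509.6/1441.0 = 0.3536
Step 2: x^2 = 0.1251
Step 3: exp(x) = 1.424
Step 4: c_v = 3*1.381e-23*0.1251*1.424/(1.424-1)^2 = 4.1e-23

4.1e-23


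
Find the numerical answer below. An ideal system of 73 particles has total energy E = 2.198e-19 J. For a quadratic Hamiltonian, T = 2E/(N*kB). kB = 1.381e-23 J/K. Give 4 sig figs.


Step 1: Numerator = 2*E = 2*2.198e-19 = 4.396e-19 J
Step 2: Denominator = N*kB = 73*1.381e-23 = 1.008e-21
Step 3: T = 4.396e-19 / 1.008e-21 = 436.1 K

436.1


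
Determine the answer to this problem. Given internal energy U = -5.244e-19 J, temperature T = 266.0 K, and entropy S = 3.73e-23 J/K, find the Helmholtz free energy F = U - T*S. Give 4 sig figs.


Step 1: T*S = 266.0 * 3.73e-23 = 9.922e-21 J
Step 2: F = U - T*S = -5.244e-19 - 9.922e-21
Step 3: F = -5.343e-19 J

-5.343e-19


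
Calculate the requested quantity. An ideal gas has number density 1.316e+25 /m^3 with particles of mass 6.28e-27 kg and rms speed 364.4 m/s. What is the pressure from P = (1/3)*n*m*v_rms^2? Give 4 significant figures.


Step 1: v_rms^2 = 364.4^2 = 1.328e+05
Step 2: n*m = 1.316e+25*6.28e-27 = 0.08264
Step 3: P = (1/3)*0.08264*1.328e+05 = 3658 Pa

3658


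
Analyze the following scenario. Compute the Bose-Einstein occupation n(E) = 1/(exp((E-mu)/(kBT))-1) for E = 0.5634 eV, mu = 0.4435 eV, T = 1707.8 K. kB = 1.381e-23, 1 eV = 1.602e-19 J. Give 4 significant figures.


Step 1: (E - mu) = 0.1199 eV
Step 2: x = (E-mu)*eV/(kB*T) = 0.1199*1.602e-19/(1.381e-23*1707.8) = 0.8144
Step 3: exp(x) = 2.258
Step 4: n = 1/(exp(x)-1) = 0.795

0.795


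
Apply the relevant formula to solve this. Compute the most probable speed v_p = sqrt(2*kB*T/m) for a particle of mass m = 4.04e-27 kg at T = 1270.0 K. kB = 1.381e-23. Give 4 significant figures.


Step 1: Numerator = 2*kB*T = 2*1.381e-23*1270.0 = 3.508e-20
Step 2: Ratio = 3.508e-20 / 4.04e-27 = 8.683e+06
Step 3: v_p = sqrt(8.683e+06) = 2947 m/s

2947


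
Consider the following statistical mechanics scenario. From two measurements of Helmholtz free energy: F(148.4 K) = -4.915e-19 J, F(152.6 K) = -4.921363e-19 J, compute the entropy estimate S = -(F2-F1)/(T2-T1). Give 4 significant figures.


Step 1: dF = F2 - F1 = -4.921363e-19 - (-4.915e-19) = -6.363e-22 J
Step 2: dT = T2 - T1 = 152.6 - 148.4 = 4.2 K
Step 3: S = -dF/dT = -(-6.363e-22)/4.2 = 1.515e-22 J/K

1.515e-22


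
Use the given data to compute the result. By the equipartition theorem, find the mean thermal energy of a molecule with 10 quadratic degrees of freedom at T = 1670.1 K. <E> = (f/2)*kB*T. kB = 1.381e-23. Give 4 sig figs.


Step 1: f/2 = 10/2 = 5
Step 2: kB*T = 1.381e-23 * 1670.1 = 2.306e-20
Step 3: <E> = 5 * 2.306e-20 = 1.153e-19 J

1.153e-19


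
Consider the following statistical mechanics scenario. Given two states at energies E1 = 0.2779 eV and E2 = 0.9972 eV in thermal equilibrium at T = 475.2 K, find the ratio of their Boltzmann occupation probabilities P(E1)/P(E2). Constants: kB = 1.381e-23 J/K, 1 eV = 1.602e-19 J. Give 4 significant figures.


Step 1: Compute energy difference dE = E1 - E2 = 0.2779 - 0.9972 = -0.7193 eV
Step 2: Convert to Joules: dE_J = -0.7193 * 1.602e-19 = -1.152e-19 J
Step 3: Compute exponent = -dE_J / (kB * T) = -(-1.152e-19) / (1.381e-23 * 475.2) = 17.56
Step 4: P(E1)/P(E2) = exp(17.56) = 4.225e+07

4.225e+07


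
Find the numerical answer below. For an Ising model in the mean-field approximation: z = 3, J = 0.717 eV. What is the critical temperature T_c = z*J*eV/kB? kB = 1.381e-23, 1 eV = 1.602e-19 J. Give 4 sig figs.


Step 1: z*J = 3*0.717 = 2.151 eV
Step 2: Convert to Joules: 2.151*1.602e-19 = 3.446e-19 J
Step 3: T_c = 3.446e-19 / 1.381e-23 = 2.495e+04 K

2.495e+04


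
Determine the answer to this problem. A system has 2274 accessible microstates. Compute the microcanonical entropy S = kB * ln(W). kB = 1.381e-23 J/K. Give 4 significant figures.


Step 1: ln(W) = ln(2274) = 7.729
Step 2: S = kB * ln(W) = 1.381e-23 * 7.729
Step 3: S = 1.067e-22 J/K

1.067e-22


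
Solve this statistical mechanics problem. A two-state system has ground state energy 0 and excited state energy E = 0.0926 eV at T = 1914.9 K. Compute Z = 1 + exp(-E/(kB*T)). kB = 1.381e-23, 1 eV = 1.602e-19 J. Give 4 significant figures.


Step 1: Compute beta*E = E*eV/(kB*T) = 0.0926*1.602e-19/(1.381e-23*1914.9) = 0.561
Step 2: exp(-beta*E) = exp(-0.561) = 0.5707
Step 3: Z = 1 + 0.5707 = 1.571

1.571


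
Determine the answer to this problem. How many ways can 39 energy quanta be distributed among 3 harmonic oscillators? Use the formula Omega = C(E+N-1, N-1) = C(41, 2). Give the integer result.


Step 1: Use binomial coefficient C(41, 2)
Step 2: Numerator = 41! / 39!
Step 3: Denominator = 2!
Step 4: Omega = 820

820


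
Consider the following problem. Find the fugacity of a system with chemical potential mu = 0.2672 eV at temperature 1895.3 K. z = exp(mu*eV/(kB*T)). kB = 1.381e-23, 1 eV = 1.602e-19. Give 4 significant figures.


Step 1: Convert mu to Joules: 0.2672*1.602e-19 = 4.281e-20 J
Step 2: kB*T = 1.381e-23*1895.3 = 2.617e-20 J
Step 3: mu/(kB*T) = 1.635
Step 4: z = exp(1.635) = 5.132

5.132


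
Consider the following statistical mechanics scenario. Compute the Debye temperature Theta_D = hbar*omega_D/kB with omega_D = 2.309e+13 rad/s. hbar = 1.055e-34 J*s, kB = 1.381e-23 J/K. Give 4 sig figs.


Step 1: hbar*omega_D = 1.055e-34 * 2.309e+13 = 2.436e-21 J
Step 2: Theta_D = 2.436e-21 / 1.381e-23
Step 3: Theta_D = 176.4 K

176.4


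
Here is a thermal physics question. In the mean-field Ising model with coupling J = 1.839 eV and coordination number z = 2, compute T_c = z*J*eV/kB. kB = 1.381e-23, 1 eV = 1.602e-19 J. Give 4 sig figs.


Step 1: z*J = 2*1.839 = 3.678 eV
Step 2: Convert to Joules: 3.678*1.602e-19 = 5.892e-19 J
Step 3: T_c = 5.892e-19 / 1.381e-23 = 4.267e+04 K

4.267e+04


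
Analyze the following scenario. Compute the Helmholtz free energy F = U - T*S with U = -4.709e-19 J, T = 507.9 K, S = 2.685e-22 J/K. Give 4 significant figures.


Step 1: T*S = 507.9 * 2.685e-22 = 1.364e-19 J
Step 2: F = U - T*S = -4.709e-19 - 1.364e-19
Step 3: F = -6.073e-19 J

-6.073e-19


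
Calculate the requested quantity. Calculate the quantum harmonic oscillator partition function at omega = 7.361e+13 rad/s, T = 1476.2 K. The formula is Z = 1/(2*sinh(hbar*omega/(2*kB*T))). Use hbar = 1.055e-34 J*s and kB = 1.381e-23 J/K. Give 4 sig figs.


Step 1: Compute x = hbar*omega/(kB*T) = 1.055e-34*7.361e+13/(1.381e-23*1476.2) = 0.3809
Step 2: x/2 = 0.1905
Step 3: sinh(x/2) = 0.1916
Step 4: Z = 1/(2*0.1916) = 2.609

2.609


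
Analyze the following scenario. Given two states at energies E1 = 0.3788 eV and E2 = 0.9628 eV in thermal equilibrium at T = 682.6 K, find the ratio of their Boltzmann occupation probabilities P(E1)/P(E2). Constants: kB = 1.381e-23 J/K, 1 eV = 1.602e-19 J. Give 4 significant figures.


Step 1: Compute energy difference dE = E1 - E2 = 0.3788 - 0.9628 = -0.584 eV
Step 2: Convert to Joules: dE_J = -0.584 * 1.602e-19 = -9.356e-20 J
Step 3: Compute exponent = -dE_J / (kB * T) = -(-9.356e-20) / (1.381e-23 * 682.6) = 9.925
Step 4: P(E1)/P(E2) = exp(9.925) = 2.043e+04

2.043e+04


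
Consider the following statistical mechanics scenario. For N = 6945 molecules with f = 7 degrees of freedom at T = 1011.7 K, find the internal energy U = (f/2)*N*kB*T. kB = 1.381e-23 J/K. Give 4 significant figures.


Step 1: f/2 = 7/2 = 3.5
Step 2: N*kB*T = 6945*1.381e-23*1011.7 = 9.703e-17
Step 3: U = 3.5 * 9.703e-17 = 3.396e-16 J

3.396e-16


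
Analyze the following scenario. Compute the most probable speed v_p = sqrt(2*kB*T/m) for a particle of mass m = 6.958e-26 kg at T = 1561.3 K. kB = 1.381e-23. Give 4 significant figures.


Step 1: Numerator = 2*kB*T = 2*1.381e-23*1561.3 = 4.312e-20
Step 2: Ratio = 4.312e-20 / 6.958e-26 = 6.198e+05
Step 3: v_p = sqrt(6.198e+05) = 787.3 m/s

787.3


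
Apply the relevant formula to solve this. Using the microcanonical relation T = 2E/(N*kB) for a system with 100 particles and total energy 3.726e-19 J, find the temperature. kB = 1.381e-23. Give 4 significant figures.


Step 1: Numerator = 2*E = 2*3.726e-19 = 7.452e-19 J
Step 2: Denominator = N*kB = 100*1.381e-23 = 1.381e-21
Step 3: T = 7.452e-19 / 1.381e-21 = 539.6 K

539.6


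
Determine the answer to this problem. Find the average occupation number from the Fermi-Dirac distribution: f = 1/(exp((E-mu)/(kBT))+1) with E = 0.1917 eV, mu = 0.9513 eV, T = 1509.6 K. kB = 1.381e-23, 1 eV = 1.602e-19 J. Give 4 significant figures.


Step 1: (E - mu) = 0.1917 - 0.9513 = -0.7596 eV
Step 2: Convert: (E-mu)*eV = -1.217e-19 J
Step 3: x = (E-mu)*eV/(kB*T) = -5.837
Step 4: f = 1/(exp(-5.837)+1) = 0.9971

0.9971


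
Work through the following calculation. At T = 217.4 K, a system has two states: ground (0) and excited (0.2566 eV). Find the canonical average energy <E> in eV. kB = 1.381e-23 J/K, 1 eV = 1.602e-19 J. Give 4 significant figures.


Step 1: beta*E = 0.2566*1.602e-19/(1.381e-23*217.4) = 13.69
Step 2: exp(-beta*E) = 1.131e-06
Step 3: <E> = 0.2566*1.131e-06/(1+1.131e-06) = 2.903e-07 eV

2.903e-07


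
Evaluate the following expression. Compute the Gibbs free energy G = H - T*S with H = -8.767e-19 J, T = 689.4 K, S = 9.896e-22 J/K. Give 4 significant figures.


Step 1: T*S = 689.4 * 9.896e-22 = 6.822e-19 J
Step 2: G = H - T*S = -8.767e-19 - 6.822e-19
Step 3: G = -1.559e-18 J

-1.559e-18


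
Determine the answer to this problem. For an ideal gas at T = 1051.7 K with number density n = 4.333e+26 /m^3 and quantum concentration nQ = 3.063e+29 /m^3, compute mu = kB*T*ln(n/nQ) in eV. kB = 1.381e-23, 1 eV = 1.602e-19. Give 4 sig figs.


Step 1: n/nQ = 4.333e+26/3.063e+29 = 0.001415
Step 2: ln(n/nQ) = -6.561
Step 3: mu = kB*T*ln(n/nQ) = 1.452e-20*-6.561 = -9.529e-20 J
Step 4: Convert to eV: -9.529e-20/1.602e-19 = -0.5948 eV

-0.5948
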